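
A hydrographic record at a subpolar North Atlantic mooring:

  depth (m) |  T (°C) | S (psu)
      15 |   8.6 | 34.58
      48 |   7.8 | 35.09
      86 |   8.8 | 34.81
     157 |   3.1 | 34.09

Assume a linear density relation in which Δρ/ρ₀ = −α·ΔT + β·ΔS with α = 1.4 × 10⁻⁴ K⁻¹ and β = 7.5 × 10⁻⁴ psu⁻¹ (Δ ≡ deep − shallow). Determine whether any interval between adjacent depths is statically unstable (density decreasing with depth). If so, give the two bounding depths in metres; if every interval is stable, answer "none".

48–86 m

Evaluate Δρ/ρ₀ = −αΔT + βΔS across each adjacent pair:
  15–48 m: −αΔT+βΔS = −(1.4 × 10⁻⁴)(-0.8)+(7.5 × 10⁻⁴)(+0.51) = 4.9 × 10⁻⁴ → stable
  48–86 m: −αΔT+βΔS = −(1.4 × 10⁻⁴)(+1.0)+(7.5 × 10⁻⁴)(-0.28) = -3.5 × 10⁻⁴ → UNSTABLE
  86–157 m: −αΔT+βΔS = −(1.4 × 10⁻⁴)(-5.7)+(7.5 × 10⁻⁴)(-0.72) = 2.6 × 10⁻⁴ → stable
The 48–86 m interval has Δρ < 0: lighter water underlies denser water.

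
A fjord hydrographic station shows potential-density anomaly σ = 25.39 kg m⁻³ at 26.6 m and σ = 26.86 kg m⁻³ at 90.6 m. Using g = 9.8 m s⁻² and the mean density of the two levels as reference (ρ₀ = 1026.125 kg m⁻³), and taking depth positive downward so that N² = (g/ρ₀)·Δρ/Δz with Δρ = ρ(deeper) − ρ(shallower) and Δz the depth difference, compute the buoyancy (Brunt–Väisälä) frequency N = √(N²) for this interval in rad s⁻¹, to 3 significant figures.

Δρ = 1026.86 − 1025.39 = 1.47 kg m⁻³ over Δz = 90.6 − 26.6 = 64 m.
N² = (9.8/1026.125) × (1.47/64) = 2.1936 × 10⁻⁴ s⁻².
N = √(2.1936 × 10⁻⁴) = 0.014811 rad s⁻¹ ≈ 0.0148 rad s⁻¹.

0.0148 rad s⁻¹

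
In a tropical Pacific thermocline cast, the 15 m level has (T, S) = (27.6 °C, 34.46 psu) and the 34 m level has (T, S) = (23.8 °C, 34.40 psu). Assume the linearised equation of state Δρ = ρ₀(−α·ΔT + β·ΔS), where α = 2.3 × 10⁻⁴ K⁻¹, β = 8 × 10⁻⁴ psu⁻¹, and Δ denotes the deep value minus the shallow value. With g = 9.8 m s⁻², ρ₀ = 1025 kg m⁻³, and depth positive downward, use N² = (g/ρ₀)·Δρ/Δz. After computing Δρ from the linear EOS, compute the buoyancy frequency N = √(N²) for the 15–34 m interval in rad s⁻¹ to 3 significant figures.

ΔT = -3.8 K, ΔS = -0.06 psu (deep − shallow).
Δρ/ρ₀ = −αΔT + βΔS = 8.74 × 10⁻⁴ − 4.80 × 10⁻⁵ = 8.26 × 10⁻⁴, so Δρ ≈ 0.8467 kg m⁻³.
N² = (g/ρ₀)·Δρ/Δz = g·(Δρ/ρ₀)/Δz = 9.8 × 8.26 × 10⁻⁴ / 19 = 4.2604 × 10⁻⁴ s⁻².
N = √(4.2604 × 10⁻⁴) = 0.020641 rad s⁻¹ ≈ 0.0206 rad s⁻¹.

0.0206 rad s⁻¹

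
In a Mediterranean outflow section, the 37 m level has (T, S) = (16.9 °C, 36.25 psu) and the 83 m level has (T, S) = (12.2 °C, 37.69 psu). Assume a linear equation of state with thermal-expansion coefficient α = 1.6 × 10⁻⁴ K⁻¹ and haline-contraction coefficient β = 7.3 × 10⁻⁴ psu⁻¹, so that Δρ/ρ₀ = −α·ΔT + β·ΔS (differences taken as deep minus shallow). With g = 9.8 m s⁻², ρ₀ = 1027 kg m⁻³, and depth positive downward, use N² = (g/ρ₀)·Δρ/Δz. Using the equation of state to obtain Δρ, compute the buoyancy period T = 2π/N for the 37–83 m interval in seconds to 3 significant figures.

ΔT = -4.7 K, ΔS = +1.44 psu (deep − shallow).
Δρ/ρ₀ = −αΔT + βΔS = 7.52 × 10⁻⁴ + 1.0512 × 10⁻³ = 1.8032 × 10⁻³, so Δρ ≈ 1.852 kg m⁻³.
N² = (g/ρ₀)·Δρ/Δz = g·(Δρ/ρ₀)/Δz = 9.8 × 1.8032 × 10⁻³ / 46 = 3.8416 × 10⁻⁴ s⁻².
N = √(3.8416 × 10⁻⁴) = 0.019600 rad s⁻¹ → T = 2π/N = 320.57 s ≈ 321 s.

321 s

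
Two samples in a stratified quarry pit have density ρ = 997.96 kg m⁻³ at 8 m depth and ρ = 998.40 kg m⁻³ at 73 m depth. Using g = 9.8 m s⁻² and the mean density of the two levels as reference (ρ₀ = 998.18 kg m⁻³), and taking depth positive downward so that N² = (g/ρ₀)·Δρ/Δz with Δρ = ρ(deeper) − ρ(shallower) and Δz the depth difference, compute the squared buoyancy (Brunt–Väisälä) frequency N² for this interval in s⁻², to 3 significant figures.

6.65 × 10⁻⁵ s⁻²

Δρ = 998.40 − 997.96 = 0.44 kg m⁻³ over Δz = 73 − 8 = 65 m.
N² = (9.8/998.18) × (0.44/65) = 6.6459 × 10⁻⁵ s⁻² ≈ 6.65 × 10⁻⁵ s⁻².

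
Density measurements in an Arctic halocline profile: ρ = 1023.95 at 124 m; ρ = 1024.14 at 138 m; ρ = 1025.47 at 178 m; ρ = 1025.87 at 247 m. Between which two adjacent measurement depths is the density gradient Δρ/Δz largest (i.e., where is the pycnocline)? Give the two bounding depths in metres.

Compute the density gradient over each adjacent pair:
  124–138 m: Δρ/Δz = 0.19/14 = 0.014 kg m⁻⁴
  138–178 m: Δρ/Δz = 1.33/40 = 0.033 kg m⁻⁴
  178–247 m: Δρ/Δz = 0.40/69 = 5.8 × 10⁻³ kg m⁻⁴
The largest gradient is in the 138–178 m interval — the pycnocline.

138–178 m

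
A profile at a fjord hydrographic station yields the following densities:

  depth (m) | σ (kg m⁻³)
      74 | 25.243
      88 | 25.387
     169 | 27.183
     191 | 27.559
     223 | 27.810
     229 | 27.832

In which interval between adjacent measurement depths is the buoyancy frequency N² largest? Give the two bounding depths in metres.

Compute the density gradient over each adjacent pair:
  74–88 m: Δρ/Δz = 0.144/14 = 0.010 kg m⁻⁴
  88–169 m: Δρ/Δz = 1.796/81 = 0.022 kg m⁻⁴
  169–191 m: Δρ/Δz = 0.376/22 = 0.017 kg m⁻⁴
  191–223 m: Δρ/Δz = 0.251/32 = 7.8 × 10⁻³ kg m⁻⁴
  223–229 m: Δρ/Δz = 0.022/6 = 3.7 × 10⁻³ kg m⁻⁴
The largest gradient is in the 88–169 m interval — the pycnocline.

88–169 m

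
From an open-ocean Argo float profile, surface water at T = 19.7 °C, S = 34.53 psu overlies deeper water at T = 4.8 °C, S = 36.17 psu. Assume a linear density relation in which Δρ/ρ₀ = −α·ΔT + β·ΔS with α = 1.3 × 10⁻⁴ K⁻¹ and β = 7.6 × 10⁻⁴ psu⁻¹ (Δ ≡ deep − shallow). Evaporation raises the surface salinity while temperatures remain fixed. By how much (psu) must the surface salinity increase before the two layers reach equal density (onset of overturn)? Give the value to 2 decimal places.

Neutral buoyancy requires −α(T_deep − T_surf) + β(S_deep − S_surf′) = 0.
S_surf′ = S_deep − (α/β)·ΔT = 36.17 − (1.3 × 10⁻⁴/7.6 × 10⁻⁴)·(-14.9) = 38.7187 psu.
Increase required: 38.7187 − 34.53 = 4.1887 psu.

4.19 psu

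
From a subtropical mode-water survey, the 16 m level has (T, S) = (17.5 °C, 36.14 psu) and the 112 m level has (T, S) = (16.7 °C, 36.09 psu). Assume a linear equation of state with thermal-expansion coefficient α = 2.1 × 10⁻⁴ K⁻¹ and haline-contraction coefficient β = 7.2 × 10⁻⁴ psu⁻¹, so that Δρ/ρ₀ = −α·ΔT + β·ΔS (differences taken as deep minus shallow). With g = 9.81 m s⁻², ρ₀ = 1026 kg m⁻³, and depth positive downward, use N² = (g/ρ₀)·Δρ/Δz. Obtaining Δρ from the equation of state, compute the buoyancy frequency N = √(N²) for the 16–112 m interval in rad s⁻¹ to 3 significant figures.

3.67 × 10⁻³ rad s⁻¹

ΔT = -0.8 K, ΔS = -0.05 psu (deep − shallow).
Δρ/ρ₀ = −αΔT + βΔS = 1.68 × 10⁻⁴ − 3.60 × 10⁻⁵ = 1.32 × 10⁻⁴, so Δρ ≈ 0.1354 kg m⁻³.
N² = (g/ρ₀)·Δρ/Δz = g·(Δρ/ρ₀)/Δz = 9.81 × 1.32 × 10⁻⁴ / 96 = 1.3489 × 10⁻⁵ s⁻².
N = √(1.3489 × 10⁻⁵) = 3.6727 × 10⁻³ rad s⁻¹ ≈ 3.67 × 10⁻³ rad s⁻¹.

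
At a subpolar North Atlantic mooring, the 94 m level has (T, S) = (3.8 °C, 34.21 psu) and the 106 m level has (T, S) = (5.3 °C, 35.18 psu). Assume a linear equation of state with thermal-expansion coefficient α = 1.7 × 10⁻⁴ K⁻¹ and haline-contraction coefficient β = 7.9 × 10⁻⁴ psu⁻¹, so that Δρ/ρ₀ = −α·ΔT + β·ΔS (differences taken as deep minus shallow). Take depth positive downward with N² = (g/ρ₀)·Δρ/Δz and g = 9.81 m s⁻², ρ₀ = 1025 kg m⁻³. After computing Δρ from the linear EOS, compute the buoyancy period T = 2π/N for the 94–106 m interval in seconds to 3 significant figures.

307 s

ΔT = +1.5 K, ΔS = +0.97 psu (deep − shallow).
Δρ/ρ₀ = −αΔT + βΔS = -2.55 × 10⁻⁴ + 7.663 × 10⁻⁴ = 5.113 × 10⁻⁴, so Δρ ≈ 0.5241 kg m⁻³.
N² = (g/ρ₀)·Δρ/Δz = g·(Δρ/ρ₀)/Δz = 9.81 × 5.113 × 10⁻⁴ / 12 = 4.1799 × 10⁻⁴ s⁻².
N = √(4.1799 × 10⁻⁴) = 0.020445 rad s⁻¹ → T = 2π/N = 307.32 s ≈ 307 s.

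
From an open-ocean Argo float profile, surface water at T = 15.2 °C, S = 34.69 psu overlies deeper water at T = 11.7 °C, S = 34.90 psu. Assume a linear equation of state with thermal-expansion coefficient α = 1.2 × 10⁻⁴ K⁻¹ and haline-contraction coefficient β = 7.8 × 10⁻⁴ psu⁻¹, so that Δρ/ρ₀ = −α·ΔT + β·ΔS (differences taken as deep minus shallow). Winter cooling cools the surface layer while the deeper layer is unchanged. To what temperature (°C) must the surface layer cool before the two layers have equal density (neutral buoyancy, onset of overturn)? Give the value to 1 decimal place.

Neutral buoyancy requires Δρ = 0, i.e. −α(T_deep − T_surf′) + β(S_deep − S_surf) = 0.
T_surf′ = T_deep − (β/α)·ΔS = 11.7 − (7.8 × 10⁻⁴/1.2 × 10⁻⁴)·(+0.21) = 10.335 °C.
Cooling required: 15.2 − (10.335) = 4.865 °C.

10.3 °C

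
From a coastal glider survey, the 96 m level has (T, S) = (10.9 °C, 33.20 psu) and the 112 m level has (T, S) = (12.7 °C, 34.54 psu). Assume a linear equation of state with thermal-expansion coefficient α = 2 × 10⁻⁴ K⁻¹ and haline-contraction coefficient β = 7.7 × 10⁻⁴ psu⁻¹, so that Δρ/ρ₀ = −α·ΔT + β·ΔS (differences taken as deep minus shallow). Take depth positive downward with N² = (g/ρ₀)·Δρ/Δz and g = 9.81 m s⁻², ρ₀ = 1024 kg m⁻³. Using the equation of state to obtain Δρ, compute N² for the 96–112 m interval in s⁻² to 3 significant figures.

ΔT = +1.8 K, ΔS = +1.34 psu (deep − shallow).
Δρ/ρ₀ = −αΔT + βΔS = -3.60 × 10⁻⁴ + 1.0318 × 10⁻³ = 6.718 × 10⁻⁴, so Δρ ≈ 0.6879 kg m⁻³.
N² = (g/ρ₀)·Δρ/Δz = g·(Δρ/ρ₀)/Δz = 9.81 × 6.718 × 10⁻⁴ / 16 = 4.1190 × 10⁻⁴ s⁻² ≈ 4.12 × 10⁻⁴ s⁻².

4.12 × 10⁻⁴ s⁻²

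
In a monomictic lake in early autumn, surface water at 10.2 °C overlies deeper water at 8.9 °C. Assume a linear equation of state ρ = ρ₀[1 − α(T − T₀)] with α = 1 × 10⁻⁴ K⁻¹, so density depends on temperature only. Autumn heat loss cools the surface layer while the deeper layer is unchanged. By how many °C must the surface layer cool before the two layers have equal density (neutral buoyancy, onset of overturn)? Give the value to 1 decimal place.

1.3 °C

With temperature the only control, equal density requires T_surf′ = T_deep.
T_surf′ = 8.9 °C.
Cooling required: 10.2 − 8.9 = 1.3 °C.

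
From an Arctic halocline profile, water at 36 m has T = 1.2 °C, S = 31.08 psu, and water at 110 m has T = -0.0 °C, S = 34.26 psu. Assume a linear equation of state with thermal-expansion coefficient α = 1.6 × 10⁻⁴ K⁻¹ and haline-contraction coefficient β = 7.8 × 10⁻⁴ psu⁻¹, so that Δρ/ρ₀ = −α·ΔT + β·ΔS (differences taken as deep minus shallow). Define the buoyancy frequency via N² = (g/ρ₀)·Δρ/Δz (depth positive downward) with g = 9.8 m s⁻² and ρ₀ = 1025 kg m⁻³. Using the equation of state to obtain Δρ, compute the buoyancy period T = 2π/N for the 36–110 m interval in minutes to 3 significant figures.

5.57 min

ΔT = -1.2 K, ΔS = +3.18 psu (deep − shallow).
Δρ/ρ₀ = −αΔT + βΔS = 1.92 × 10⁻⁴ + 2.4804 × 10⁻³ = 2.6724 × 10⁻³, so Δρ ≈ 2.739 kg m⁻³.
N² = (g/ρ₀)·Δρ/Δz = g·(Δρ/ρ₀)/Δz = 9.8 × 2.6724 × 10⁻³ / 74 = 3.5391 × 10⁻⁴ s⁻².
N = √(3.5391 × 10⁻⁴) = 0.018812 rad s⁻¹ → T = 2π/N = 334.00 s = 5.5667 min ≈ 5.57 min.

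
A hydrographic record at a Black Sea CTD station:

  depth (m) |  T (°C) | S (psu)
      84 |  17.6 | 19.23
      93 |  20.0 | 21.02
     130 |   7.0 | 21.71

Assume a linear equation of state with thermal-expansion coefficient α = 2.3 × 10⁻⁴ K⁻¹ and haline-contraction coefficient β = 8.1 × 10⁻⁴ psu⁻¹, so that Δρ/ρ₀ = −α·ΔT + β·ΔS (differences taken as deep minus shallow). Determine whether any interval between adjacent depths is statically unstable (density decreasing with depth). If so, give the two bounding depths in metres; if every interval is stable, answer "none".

none

Evaluate Δρ/ρ₀ = −αΔT + βΔS across each adjacent pair:
  84–93 m: −αΔT+βΔS = −(2.3 × 10⁻⁴)(+2.4)+(8.1 × 10⁻⁴)(+1.79) = 9.0 × 10⁻⁴ → stable
  93–130 m: −αΔT+βΔS = −(2.3 × 10⁻⁴)(-13.0)+(8.1 × 10⁻⁴)(+0.69) = 3.5 × 10⁻³ → stable
Every interval has Δρ > 0: the column is stably stratified throughout.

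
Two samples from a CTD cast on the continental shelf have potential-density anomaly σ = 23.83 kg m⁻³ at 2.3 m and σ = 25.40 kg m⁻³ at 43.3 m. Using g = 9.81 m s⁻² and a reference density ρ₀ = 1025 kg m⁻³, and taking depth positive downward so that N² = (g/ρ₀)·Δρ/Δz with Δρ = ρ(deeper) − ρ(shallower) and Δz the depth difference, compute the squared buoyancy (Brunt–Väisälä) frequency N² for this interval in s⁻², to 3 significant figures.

3.66 × 10⁻⁴ s⁻²

Δρ = 1025.40 − 1023.83 = 1.57 kg m⁻³ over Δz = 43.3 − 2.3 = 41 m.
N² = (9.81/1025) × (1.57/41) = 3.6649 × 10⁻⁴ s⁻² ≈ 3.66 × 10⁻⁴ s⁻².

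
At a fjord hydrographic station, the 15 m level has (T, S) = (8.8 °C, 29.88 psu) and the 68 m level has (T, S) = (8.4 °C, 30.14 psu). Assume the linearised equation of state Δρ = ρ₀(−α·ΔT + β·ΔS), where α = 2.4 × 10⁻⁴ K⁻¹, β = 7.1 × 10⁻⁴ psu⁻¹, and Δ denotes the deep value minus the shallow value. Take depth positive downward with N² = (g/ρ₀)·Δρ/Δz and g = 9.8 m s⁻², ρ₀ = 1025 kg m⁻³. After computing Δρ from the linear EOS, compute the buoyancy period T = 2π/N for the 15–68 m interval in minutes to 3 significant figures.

14.5 min

ΔT = -0.4 K, ΔS = +0.26 psu (deep − shallow).
Δρ/ρ₀ = −αΔT + βΔS = 9.60 × 10⁻⁵ + 1.846 × 10⁻⁴ = 2.806 × 10⁻⁴, so Δρ ≈ 0.2876 kg m⁻³.
N² = (g/ρ₀)·Δρ/Δz = g·(Δρ/ρ₀)/Δz = 9.8 × 2.806 × 10⁻⁴ / 53 = 5.1885 × 10⁻⁵ s⁻².
N = √(5.1885 × 10⁻⁵) = 7.2031 × 10⁻³ rad s⁻¹ → T = 2π/N = 872.29 s = 14.538 min ≈ 14.5 min.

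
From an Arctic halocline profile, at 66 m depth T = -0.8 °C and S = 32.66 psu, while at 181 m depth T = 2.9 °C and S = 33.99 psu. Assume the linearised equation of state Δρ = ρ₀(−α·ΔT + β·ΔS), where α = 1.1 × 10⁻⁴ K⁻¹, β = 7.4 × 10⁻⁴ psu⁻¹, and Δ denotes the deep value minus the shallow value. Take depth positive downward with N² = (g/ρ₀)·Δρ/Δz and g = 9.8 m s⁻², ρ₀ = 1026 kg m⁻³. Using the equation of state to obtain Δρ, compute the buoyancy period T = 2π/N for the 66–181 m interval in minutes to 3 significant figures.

14.9 min

ΔT = +3.7 K, ΔS = +1.33 psu (deep − shallow).
Δρ/ρ₀ = −αΔT + βΔS = -4.07 × 10⁻⁴ + 9.842 × 10⁻⁴ = 5.772 × 10⁻⁴, so Δρ ≈ 0.5922 kg m⁻³.
N² = (g/ρ₀)·Δρ/Δz = g·(Δρ/ρ₀)/Δz = 9.8 × 5.772 × 10⁻⁴ / 115 = 4.9187 × 10⁻⁵ s⁻².
N = √(4.9187 × 10⁻⁵) = 7.0133 × 10⁻³ rad s⁻¹ → T = 2π/N = 895.90 s = 14.932 min ≈ 14.9 min.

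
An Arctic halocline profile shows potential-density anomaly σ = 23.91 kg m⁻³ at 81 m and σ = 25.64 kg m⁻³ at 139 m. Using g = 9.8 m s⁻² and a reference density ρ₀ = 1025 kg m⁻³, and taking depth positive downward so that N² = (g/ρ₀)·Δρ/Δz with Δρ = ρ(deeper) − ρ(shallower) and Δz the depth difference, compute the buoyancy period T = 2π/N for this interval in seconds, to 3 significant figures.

Δρ = 1025.64 − 1023.91 = 1.73 kg m⁻³ over Δz = 139 − 81 = 58 m.
N² = (9.8/1025) × (1.73/58) = 2.8518 × 10⁻⁴ s⁻².
N = √(2.8518 × 10⁻⁴) = 0.016887 rad s⁻¹, so T = 2π/N = 372.07 s ≈ 372 s.
A positive N² confirms static stability across the interval.

372 s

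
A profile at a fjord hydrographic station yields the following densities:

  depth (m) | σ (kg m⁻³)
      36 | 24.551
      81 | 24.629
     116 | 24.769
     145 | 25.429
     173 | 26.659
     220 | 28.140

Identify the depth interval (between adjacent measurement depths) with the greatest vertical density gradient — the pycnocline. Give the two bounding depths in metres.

Compute the density gradient over each adjacent pair:
  36–81 m: Δρ/Δz = 0.078/45 = 1.7 × 10⁻³ kg m⁻⁴
  81–116 m: Δρ/Δz = 0.140/35 = 4.0 × 10⁻³ kg m⁻⁴
  116–145 m: Δρ/Δz = 0.660/29 = 0.023 kg m⁻⁴
  145–173 m: Δρ/Δz = 1.230/28 = 0.044 kg m⁻⁴
  173–220 m: Δρ/Δz = 1.481/47 = 0.032 kg m⁻⁴
The largest gradient is in the 145–173 m interval — the pycnocline.

145–173 m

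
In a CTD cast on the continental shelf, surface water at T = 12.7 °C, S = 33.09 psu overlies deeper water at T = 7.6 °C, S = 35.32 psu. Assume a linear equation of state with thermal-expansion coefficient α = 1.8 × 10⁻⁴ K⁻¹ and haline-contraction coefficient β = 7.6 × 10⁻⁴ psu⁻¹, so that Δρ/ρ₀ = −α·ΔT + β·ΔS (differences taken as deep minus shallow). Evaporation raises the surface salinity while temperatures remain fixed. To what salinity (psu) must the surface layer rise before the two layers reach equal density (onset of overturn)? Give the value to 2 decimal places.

Neutral buoyancy requires −α(T_deep − T_surf) + β(S_deep − S_surf′) = 0.
S_surf′ = S_deep − (α/β)·ΔT = 35.32 − (1.8 × 10⁻⁴/7.6 × 10⁻⁴)·(-5.1) = 36.5279 psu.
Increase required: 36.5279 − 33.09 = 3.4379 psu.

36.53 psu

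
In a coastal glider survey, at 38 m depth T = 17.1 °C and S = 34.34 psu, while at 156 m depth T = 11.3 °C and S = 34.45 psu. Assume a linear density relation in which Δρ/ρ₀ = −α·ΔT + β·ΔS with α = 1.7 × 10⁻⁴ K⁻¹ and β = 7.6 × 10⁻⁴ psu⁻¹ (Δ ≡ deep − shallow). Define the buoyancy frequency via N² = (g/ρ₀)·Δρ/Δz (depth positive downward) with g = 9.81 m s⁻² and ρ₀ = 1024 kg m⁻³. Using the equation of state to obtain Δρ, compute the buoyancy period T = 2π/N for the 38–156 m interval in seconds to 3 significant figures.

ΔT = -5.8 K, ΔS = +0.11 psu (deep − shallow).
Δρ/ρ₀ = −αΔT + βΔS = 9.86 × 10⁻⁴ + 8.36 × 10⁻⁵ = 1.0696 × 10⁻³, so Δρ ≈ 1.095 kg m⁻³.
N² = (g/ρ₀)·Δρ/Δz = g·(Δρ/ρ₀)/Δz = 9.81 × 1.0696 × 10⁻³ / 118 = 8.8922 × 10⁻⁵ s⁻².
N = √(8.8922 × 10⁻⁵) = 9.4298 × 10⁻³ rad s⁻¹ → T = 2π/N = 666.31 s ≈ 666 s.

666 s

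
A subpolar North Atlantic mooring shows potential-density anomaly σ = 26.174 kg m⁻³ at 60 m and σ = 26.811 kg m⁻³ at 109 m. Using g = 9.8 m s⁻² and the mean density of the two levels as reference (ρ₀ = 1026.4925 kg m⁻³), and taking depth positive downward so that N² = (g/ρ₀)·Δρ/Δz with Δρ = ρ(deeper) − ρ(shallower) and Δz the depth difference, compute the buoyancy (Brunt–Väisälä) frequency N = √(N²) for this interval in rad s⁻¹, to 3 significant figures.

0.0111 rad s⁻¹

Δρ = 1026.811 − 1026.174 = 0.637 kg m⁻³ over Δz = 109 − 60 = 49 m.
N² = (9.8/1026.4925) × (0.637/49) = 1.2411 × 10⁻⁴ s⁻².
N = √(1.2411 × 10⁻⁴) = 0.011140 rad s⁻¹ ≈ 0.0111 rad s⁻¹.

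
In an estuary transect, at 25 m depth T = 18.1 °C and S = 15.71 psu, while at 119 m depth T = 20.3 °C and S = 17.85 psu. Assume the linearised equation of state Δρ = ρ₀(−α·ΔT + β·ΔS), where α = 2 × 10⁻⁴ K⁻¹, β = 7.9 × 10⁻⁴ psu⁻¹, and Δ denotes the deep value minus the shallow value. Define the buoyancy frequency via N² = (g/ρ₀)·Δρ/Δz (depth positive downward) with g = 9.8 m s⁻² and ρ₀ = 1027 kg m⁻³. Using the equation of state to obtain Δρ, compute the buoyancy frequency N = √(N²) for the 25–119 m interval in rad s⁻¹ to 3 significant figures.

ΔT = +2.2 K, ΔS = +2.14 psu (deep − shallow).
Δρ/ρ₀ = −αΔT + βΔS = -4.40 × 10⁻⁴ + 1.6906 × 10⁻³ = 1.2506 × 10⁻³, so Δρ ≈ 1.284 kg m⁻³.
N² = (g/ρ₀)·Δρ/Δz = g·(Δρ/ρ₀)/Δz = 9.8 × 1.2506 × 10⁻³ / 94 = 1.3038 × 10⁻⁴ s⁻².
N = √(1.3038 × 10⁻⁴) = 0.011418 rad s⁻¹ ≈ 0.0114 rad s⁻¹.

0.0114 rad s⁻¹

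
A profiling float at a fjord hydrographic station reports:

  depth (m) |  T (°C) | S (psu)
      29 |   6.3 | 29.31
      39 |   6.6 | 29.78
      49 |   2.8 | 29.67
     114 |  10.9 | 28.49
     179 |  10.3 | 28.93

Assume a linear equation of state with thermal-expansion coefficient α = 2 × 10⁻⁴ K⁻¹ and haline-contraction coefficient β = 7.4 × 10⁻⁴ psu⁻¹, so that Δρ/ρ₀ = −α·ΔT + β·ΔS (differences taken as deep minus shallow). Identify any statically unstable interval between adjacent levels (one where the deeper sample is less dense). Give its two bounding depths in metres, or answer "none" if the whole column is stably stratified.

49–114 m

Evaluate Δρ/ρ₀ = −αΔT + βΔS across each adjacent pair:
  29–39 m: −αΔT+βΔS = −(2 × 10⁻⁴)(+0.3)+(7.4 × 10⁻⁴)(+0.47) = 2.9 × 10⁻⁴ → stable
  39–49 m: −αΔT+βΔS = −(2 × 10⁻⁴)(-3.8)+(7.4 × 10⁻⁴)(-0.11) = 6.8 × 10⁻⁴ → stable
  49–114 m: −αΔT+βΔS = −(2 × 10⁻⁴)(+8.1)+(7.4 × 10⁻⁴)(-1.18) = -2.5 × 10⁻³ → UNSTABLE
  114–179 m: −αΔT+βΔS = −(2 × 10⁻⁴)(-0.6)+(7.4 × 10⁻⁴)(+0.44) = 4.5 × 10⁻⁴ → stable
The 49–114 m interval has Δρ < 0: lighter water underlies denser water.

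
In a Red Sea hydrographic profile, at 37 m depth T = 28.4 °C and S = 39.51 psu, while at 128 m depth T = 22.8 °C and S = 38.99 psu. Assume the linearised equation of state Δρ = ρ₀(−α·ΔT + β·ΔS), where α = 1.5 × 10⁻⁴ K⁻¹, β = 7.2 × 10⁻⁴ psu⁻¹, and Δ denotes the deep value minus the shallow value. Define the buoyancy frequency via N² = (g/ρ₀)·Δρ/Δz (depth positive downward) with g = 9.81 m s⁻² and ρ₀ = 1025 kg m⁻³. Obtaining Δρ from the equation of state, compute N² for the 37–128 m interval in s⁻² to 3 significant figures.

ΔT = -5.6 K, ΔS = -0.52 psu (deep − shallow).
Δρ/ρ₀ = −αΔT + βΔS = 8.40 × 10⁻⁴ − 3.744 × 10⁻⁴ = 4.656 × 10⁻⁴, so Δρ ≈ 0.4772 kg m⁻³.
N² = (g/ρ₀)·Δρ/Δz = g·(Δρ/ρ₀)/Δz = 9.81 × 4.656 × 10⁻⁴ / 91 = 5.0193 × 10⁻⁵ s⁻² ≈ 5.02 × 10⁻⁵ s⁻².

5.02 × 10⁻⁵ s⁻²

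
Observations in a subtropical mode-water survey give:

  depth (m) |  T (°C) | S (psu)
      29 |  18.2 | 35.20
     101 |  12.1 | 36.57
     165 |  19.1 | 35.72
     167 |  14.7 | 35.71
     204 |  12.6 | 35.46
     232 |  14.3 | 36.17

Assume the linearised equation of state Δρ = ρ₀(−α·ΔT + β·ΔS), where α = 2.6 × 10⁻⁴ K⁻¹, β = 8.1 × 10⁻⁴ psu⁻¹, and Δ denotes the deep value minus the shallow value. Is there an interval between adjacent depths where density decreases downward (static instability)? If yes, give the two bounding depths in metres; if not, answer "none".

Evaluate Δρ/ρ₀ = −αΔT + βΔS across each adjacent pair:
  29–101 m: −αΔT+βΔS = −(2.6 × 10⁻⁴)(-6.1)+(8.1 × 10⁻⁴)(+1.37) = 2.7 × 10⁻³ → stable
  101–165 m: −αΔT+βΔS = −(2.6 × 10⁻⁴)(+7.0)+(8.1 × 10⁻⁴)(-0.85) = -2.5 × 10⁻³ → UNSTABLE
  165–167 m: −αΔT+βΔS = −(2.6 × 10⁻⁴)(-4.4)+(8.1 × 10⁻⁴)(-0.01) = 1.1 × 10⁻³ → stable
  167–204 m: −αΔT+βΔS = −(2.6 × 10⁻⁴)(-2.1)+(8.1 × 10⁻⁴)(-0.25) = 3.4 × 10⁻⁴ → stable
  204–232 m: −αΔT+βΔS = −(2.6 × 10⁻⁴)(+1.7)+(8.1 × 10⁻⁴)(+0.71) = 1.3 × 10⁻⁴ → stable
The 101–165 m interval has Δρ < 0: lighter water underlies denser water.

101–165 m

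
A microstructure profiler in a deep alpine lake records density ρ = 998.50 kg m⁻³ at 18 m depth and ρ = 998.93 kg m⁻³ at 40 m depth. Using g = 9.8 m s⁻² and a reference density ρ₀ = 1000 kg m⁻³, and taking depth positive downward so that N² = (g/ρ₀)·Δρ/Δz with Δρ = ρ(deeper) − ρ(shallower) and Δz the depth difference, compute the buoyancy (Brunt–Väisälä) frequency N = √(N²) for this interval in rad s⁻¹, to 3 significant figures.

Δρ = 998.93 − 998.50 = 0.43 kg m⁻³ over Δz = 40 − 18 = 22 m.
N² = (9.8/1000) × (0.43/22) = 1.9155 × 10⁻⁴ s⁻².
N = √(1.9155 × 10⁻⁴) = 0.013840 rad s⁻¹ ≈ 0.0138 rad s⁻¹.
N² > 0, so the interval is statically stable.

0.0138 rad s⁻¹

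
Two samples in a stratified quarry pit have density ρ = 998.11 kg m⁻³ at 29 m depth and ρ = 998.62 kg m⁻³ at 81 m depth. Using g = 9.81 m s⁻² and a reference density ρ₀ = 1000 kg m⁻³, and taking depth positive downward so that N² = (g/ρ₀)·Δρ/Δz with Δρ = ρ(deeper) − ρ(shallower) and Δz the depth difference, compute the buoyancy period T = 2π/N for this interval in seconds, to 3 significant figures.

Δρ = 998.62 − 998.11 = 0.51 kg m⁻³ over Δz = 81 − 29 = 52 m.
N² = (9.81/1000) × (0.51/52) = 9.6213 × 10⁻⁵ s⁻².
N = √(9.6213 × 10⁻⁵) = 9.8088 × 10⁻³ rad s⁻¹, so T = 2π/N = 640.57 s ≈ 641 s.

641 s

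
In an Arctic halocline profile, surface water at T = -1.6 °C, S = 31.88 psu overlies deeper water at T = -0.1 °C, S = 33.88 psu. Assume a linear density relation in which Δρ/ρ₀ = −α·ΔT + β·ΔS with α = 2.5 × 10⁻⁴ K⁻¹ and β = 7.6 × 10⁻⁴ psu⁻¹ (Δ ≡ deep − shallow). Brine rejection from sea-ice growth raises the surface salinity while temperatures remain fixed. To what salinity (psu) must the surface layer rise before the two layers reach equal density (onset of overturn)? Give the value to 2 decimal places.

Neutral buoyancy requires −α(T_deep − T_surf) + β(S_deep − S_surf′) = 0.
S_surf′ = S_deep − (α/β)·ΔT = 33.88 − (2.5 × 10⁻⁴/7.6 × 10⁻⁴)·(+1.5) = 33.3866 psu.
Increase required: 33.3866 − 31.88 = 1.5066 psu.

33.39 psu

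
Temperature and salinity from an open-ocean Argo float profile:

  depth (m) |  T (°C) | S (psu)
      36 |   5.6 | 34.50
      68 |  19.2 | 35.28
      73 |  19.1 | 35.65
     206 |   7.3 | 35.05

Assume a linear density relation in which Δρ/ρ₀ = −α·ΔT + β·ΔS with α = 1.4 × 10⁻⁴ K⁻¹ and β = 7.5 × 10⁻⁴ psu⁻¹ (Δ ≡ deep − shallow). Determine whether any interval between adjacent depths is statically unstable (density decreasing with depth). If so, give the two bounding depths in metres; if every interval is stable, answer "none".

Evaluate Δρ/ρ₀ = −αΔT + βΔS across each adjacent pair:
  36–68 m: −αΔT+βΔS = −(1.4 × 10⁻⁴)(+13.6)+(7.5 × 10⁻⁴)(+0.78) = -1.3 × 10⁻³ → UNSTABLE
  68–73 m: −αΔT+βΔS = −(1.4 × 10⁻⁴)(-0.1)+(7.5 × 10⁻⁴)(+0.37) = 2.9 × 10⁻⁴ → stable
  73–206 m: −αΔT+βΔS = −(1.4 × 10⁻⁴)(-11.8)+(7.5 × 10⁻⁴)(-0.60) = 1.2 × 10⁻³ → stable
The 36–68 m interval has Δρ < 0: lighter water underlies denser water.

36–68 m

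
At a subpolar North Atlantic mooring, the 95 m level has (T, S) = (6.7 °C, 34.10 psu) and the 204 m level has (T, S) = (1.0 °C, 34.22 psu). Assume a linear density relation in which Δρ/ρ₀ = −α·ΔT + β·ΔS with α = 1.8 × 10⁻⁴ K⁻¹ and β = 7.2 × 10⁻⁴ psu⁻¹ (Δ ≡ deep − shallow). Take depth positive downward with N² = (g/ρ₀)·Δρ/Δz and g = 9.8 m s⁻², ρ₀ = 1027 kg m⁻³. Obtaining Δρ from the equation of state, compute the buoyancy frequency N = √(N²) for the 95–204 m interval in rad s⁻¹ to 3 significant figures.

0.0100 rad s⁻¹

ΔT = -5.7 K, ΔS = +0.12 psu (deep − shallow).
Δρ/ρ₀ = −αΔT + βΔS = 1.026 × 10⁻³ + 8.64 × 10⁻⁵ = 1.1124 × 10⁻³, so Δρ ≈ 1.142 kg m⁻³.
N² = (g/ρ₀)·Δρ/Δz = g·(Δρ/ρ₀)/Δz = 9.8 × 1.1124 × 10⁻³ / 109 = 1.0001 × 10⁻⁴ s⁻².
N = √(1.0001 × 10⁻⁴) = 0.010000 rad s⁻¹ ≈ 0.0100 rad s⁻¹.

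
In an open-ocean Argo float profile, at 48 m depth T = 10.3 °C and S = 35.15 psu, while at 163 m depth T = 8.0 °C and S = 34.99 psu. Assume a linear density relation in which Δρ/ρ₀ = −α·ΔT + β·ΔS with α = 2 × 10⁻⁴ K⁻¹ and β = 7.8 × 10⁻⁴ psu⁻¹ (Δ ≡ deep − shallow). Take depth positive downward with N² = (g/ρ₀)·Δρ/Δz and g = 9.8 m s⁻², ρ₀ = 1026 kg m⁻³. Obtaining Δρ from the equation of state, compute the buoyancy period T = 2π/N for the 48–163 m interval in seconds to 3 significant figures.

1.18 × 10³ s

ΔT = -2.3 K, ΔS = -0.16 psu (deep − shallow).
Δρ/ρ₀ = −αΔT + βΔS = 4.60 × 10⁻⁴ − 1.248 × 10⁻⁴ = 3.352 × 10⁻⁴, so Δρ ≈ 0.3439 kg m⁻³.
N² = (g/ρ₀)·Δρ/Δz = g·(Δρ/ρ₀)/Δz = 9.8 × 3.352 × 10⁻⁴ / 115 = 2.8565 × 10⁻⁵ s⁻².
N = √(2.8565 × 10⁻⁵) = 5.3446 × 10⁻³ rad s⁻¹ → T = 2π/N = 1.1756 × 10³ s ≈ 1.18 × 10³ s.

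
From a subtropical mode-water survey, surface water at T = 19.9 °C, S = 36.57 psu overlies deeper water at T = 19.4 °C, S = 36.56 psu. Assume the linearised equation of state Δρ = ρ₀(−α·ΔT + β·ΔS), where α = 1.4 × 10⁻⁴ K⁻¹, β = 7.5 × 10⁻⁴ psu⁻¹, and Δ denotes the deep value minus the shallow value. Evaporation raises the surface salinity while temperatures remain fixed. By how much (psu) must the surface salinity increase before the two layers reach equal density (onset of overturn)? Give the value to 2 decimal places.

Neutral buoyancy requires −α(T_deep − T_surf) + β(S_deep − S_surf′) = 0.
S_surf′ = S_deep − (α/β)·ΔT = 36.56 − (1.4 × 10⁻⁴/7.5 × 10⁻⁴)·(-0.5) = 36.6533 psu.
Increase required: 36.6533 − 36.57 = 0.0833 psu.

0.08 psu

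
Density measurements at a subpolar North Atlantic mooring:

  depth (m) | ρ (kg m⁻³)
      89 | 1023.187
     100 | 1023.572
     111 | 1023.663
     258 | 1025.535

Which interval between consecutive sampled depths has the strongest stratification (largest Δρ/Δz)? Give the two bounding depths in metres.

89–100 m

Compute the density gradient over each adjacent pair:
  89–100 m: Δρ/Δz = 0.385/11 = 0.035 kg m⁻⁴
  100–111 m: Δρ/Δz = 0.091/11 = 8.3 × 10⁻³ kg m⁻⁴
  111–258 m: Δρ/Δz = 1.872/147 = 0.013 kg m⁻⁴
The largest gradient is in the 89–100 m interval — the pycnocline.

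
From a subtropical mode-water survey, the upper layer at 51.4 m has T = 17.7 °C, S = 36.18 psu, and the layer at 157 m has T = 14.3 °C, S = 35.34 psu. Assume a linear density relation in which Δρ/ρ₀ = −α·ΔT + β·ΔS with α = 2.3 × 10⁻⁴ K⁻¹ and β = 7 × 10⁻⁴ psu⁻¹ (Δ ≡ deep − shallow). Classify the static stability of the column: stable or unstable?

stable

ΔT = 14.3 − 17.7 = -3.4 K and ΔS = 35.34 − 36.18 = -0.84 psu (deep − shallow).
−αΔT = 7.82 × 10⁻⁴; βΔS = -5.88 × 10⁻⁴; sum Δρ/ρ₀ = 1.94 × 10⁻⁴.
Δρ/ρ₀ > 0, so Δρ > 0: deeper water is denser → statically stable.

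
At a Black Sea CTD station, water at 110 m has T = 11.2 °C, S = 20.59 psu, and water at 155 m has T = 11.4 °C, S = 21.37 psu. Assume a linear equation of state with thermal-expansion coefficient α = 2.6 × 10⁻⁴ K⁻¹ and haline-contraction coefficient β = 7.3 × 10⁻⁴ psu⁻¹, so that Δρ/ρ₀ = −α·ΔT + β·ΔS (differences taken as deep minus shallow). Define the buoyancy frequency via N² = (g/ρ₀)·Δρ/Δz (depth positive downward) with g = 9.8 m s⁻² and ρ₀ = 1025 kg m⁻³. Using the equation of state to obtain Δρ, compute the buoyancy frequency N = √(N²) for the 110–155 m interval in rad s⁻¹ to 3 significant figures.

0.0106 rad s⁻¹

ΔT = +0.2 K, ΔS = +0.78 psu (deep − shallow).
Δρ/ρ₀ = −αΔT + βΔS = -5.20 × 10⁻⁵ + 5.694 × 10⁻⁴ = 5.174 × 10⁻⁴, so Δρ ≈ 0.5303 kg m⁻³.
N² = (g/ρ₀)·Δρ/Δz = g·(Δρ/ρ₀)/Δz = 9.8 × 5.174 × 10⁻⁴ / 45 = 1.1268 × 10⁻⁴ s⁻².
N = √(1.1268 × 10⁻⁴) = 0.010615 rad s⁻¹ ≈ 0.0106 rad s⁻¹.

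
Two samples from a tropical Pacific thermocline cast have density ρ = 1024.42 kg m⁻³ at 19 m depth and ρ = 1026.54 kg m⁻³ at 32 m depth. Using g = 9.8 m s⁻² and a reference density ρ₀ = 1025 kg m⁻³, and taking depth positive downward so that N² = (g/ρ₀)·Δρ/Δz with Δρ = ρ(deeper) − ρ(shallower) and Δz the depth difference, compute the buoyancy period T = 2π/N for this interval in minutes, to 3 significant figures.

Δρ = 1026.54 − 1024.42 = 2.12 kg m⁻³ over Δz = 32 − 19 = 13 m.
N² = (9.8/1025) × (2.12/13) = 1.5592 × 10⁻³ s⁻².
N = √(1.5592 × 10⁻³) = 0.039487 rad s⁻¹, so T = 2π/N = 159.12 s = 2.6520 min ≈ 2.65 min.

2.65 min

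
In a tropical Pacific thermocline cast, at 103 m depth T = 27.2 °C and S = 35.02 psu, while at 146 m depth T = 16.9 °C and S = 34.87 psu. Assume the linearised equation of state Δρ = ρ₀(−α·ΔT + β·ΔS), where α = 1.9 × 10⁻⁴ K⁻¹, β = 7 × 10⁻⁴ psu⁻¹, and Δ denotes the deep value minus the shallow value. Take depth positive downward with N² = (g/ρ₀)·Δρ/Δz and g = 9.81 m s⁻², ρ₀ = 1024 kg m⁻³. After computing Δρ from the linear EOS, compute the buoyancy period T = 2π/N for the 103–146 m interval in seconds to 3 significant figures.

ΔT = -10.3 K, ΔS = -0.15 psu (deep − shallow).
Δρ/ρ₀ = −αΔT + βΔS = 1.957 × 10⁻³ − 1.05 × 10⁻⁴ = 1.852 × 10⁻³, so Δρ ≈ 1.896 kg m⁻³.
N² = (g/ρ₀)·Δρ/Δz = g·(Δρ/ρ₀)/Δz = 9.81 × 1.852 × 10⁻³ / 43 = 4.2251 × 10⁻⁴ s⁻².
N = √(4.2251 × 10⁻⁴) = 0.020555 rad s⁻¹ → T = 2π/N = 305.68 s ≈ 306 s.

306 s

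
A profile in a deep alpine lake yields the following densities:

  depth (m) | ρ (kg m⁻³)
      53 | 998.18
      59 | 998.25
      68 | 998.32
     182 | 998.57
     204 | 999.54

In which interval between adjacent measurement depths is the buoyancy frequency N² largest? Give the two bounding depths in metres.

Compute the density gradient over each adjacent pair:
  53–59 m: Δρ/Δz = 0.07/6 = 0.012 kg m⁻⁴
  59–68 m: Δρ/Δz = 0.07/9 = 7.8 × 10⁻³ kg m⁻⁴
  68–182 m: Δρ/Δz = 0.25/114 = 2.2 × 10⁻³ kg m⁻⁴
  182–204 m: Δρ/Δz = 0.97/22 = 0.044 kg m⁻⁴
The largest gradient is in the 182–204 m interval — the pycnocline.

182–204 m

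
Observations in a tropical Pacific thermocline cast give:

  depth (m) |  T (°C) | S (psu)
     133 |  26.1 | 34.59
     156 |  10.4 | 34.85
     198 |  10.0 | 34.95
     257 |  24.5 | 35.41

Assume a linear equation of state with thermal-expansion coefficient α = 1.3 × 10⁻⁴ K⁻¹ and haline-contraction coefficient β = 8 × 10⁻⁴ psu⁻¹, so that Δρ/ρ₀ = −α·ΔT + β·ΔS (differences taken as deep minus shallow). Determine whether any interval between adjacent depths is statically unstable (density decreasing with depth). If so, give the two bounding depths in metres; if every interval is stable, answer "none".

198–257 m

Evaluate Δρ/ρ₀ = −αΔT + βΔS across each adjacent pair:
  133–156 m: −αΔT+βΔS = −(1.3 × 10⁻⁴)(-15.7)+(8 × 10⁻⁴)(+0.26) = 2.2 × 10⁻³ → stable
  156–198 m: −αΔT+βΔS = −(1.3 × 10⁻⁴)(-0.4)+(8 × 10⁻⁴)(+0.10) = 1.3 × 10⁻⁴ → stable
  198–257 m: −αΔT+βΔS = −(1.3 × 10⁻⁴)(+14.5)+(8 × 10⁻⁴)(+0.46) = -1.5 × 10⁻³ → UNSTABLE
The 198–257 m interval has Δρ < 0: lighter water underlies denser water.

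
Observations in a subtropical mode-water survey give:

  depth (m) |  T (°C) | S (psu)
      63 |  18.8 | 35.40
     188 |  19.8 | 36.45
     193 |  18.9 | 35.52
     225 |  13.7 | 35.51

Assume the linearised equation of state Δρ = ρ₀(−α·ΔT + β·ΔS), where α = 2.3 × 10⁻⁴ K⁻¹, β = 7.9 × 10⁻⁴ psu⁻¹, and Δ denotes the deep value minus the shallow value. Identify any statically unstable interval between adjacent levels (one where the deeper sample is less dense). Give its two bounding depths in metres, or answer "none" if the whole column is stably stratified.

188–193 m

Evaluate Δρ/ρ₀ = −αΔT + βΔS across each adjacent pair:
  63–188 m: −αΔT+βΔS = −(2.3 × 10⁻⁴)(+1.0)+(7.9 × 10⁻⁴)(+1.05) = 6.0 × 10⁻⁴ → stable
  188–193 m: −αΔT+βΔS = −(2.3 × 10⁻⁴)(-0.9)+(7.9 × 10⁻⁴)(-0.93) = -5.3 × 10⁻⁴ → UNSTABLE
  193–225 m: −αΔT+βΔS = −(2.3 × 10⁻⁴)(-5.2)+(7.9 × 10⁻⁴)(-0.01) = 1.2 × 10⁻³ → stable
The 188–193 m interval has Δρ < 0: lighter water underlies denser water.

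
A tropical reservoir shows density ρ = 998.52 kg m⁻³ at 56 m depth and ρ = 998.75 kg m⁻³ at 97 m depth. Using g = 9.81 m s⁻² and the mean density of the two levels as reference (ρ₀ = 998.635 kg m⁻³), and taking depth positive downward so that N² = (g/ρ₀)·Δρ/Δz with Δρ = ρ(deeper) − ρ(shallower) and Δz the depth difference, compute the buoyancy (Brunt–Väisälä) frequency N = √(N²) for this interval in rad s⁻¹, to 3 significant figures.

7.42 × 10⁻³ rad s⁻¹

Δρ = 998.75 − 998.52 = 0.23 kg m⁻³ over Δz = 97 − 56 = 41 m.
N² = (9.81/998.635) × (0.23/41) = 5.5107 × 10⁻⁵ s⁻².
N = √(5.5107 × 10⁻⁵) = 7.4234 × 10⁻³ rad s⁻¹ ≈ 7.42 × 10⁻³ rad s⁻¹.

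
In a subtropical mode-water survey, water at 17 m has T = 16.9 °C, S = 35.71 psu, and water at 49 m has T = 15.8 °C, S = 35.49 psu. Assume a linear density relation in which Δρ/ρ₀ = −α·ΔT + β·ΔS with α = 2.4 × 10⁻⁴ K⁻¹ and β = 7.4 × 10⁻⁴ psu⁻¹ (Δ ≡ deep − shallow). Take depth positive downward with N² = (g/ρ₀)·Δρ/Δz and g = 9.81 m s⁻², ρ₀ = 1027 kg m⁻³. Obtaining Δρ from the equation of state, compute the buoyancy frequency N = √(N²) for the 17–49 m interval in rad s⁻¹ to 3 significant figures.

5.57 × 10⁻³ rad s⁻¹

ΔT = -1.1 K, ΔS = -0.22 psu (deep − shallow).
Δρ/ρ₀ = −αΔT + βΔS = 2.64 × 10⁻⁴ − 1.628 × 10⁻⁴ = 1.012 × 10⁻⁴, so Δρ ≈ 0.1039 kg m⁻³.
N² = (g/ρ₀)·Δρ/Δz = g·(Δρ/ρ₀)/Δz = 9.81 × 1.012 × 10⁻⁴ / 32 = 3.1024 × 10⁻⁵ s⁻².
N = √(3.1024 × 10⁻⁵) = 5.5699 × 10⁻³ rad s⁻¹ ≈ 5.57 × 10⁻³ rad s⁻¹.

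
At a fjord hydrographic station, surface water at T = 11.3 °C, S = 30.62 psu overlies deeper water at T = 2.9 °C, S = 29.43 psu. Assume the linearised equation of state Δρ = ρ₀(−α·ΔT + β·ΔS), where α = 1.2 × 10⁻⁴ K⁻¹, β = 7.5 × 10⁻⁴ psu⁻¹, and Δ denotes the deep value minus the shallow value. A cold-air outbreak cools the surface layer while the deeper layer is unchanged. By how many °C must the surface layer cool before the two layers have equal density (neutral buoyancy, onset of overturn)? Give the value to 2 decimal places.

Neutral buoyancy requires Δρ = 0, i.e. −α(T_deep − T_surf′) + β(S_deep − S_surf) = 0.
T_surf′ = T_deep − (β/α)·ΔS = 2.9 − (7.5 × 10⁻⁴/1.2 × 10⁻⁴)·(-1.19) = 10.3375 °C.
Cooling required: 11.3 − (10.3375) = 0.9625 °C.

0.96 °C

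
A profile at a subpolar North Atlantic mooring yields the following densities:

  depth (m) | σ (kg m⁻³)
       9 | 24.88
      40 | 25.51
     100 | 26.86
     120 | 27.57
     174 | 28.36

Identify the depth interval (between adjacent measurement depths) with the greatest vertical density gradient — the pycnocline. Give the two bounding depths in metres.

Compute the density gradient over each adjacent pair:
  9–40 m: Δρ/Δz = 0.63/31 = 0.020 kg m⁻⁴
  40–100 m: Δρ/Δz = 1.35/60 = 0.023 kg m⁻⁴
  100–120 m: Δρ/Δz = 0.71/20 = 0.035 kg m⁻⁴
  120–174 m: Δρ/Δz = 0.79/54 = 0.015 kg m⁻⁴
The largest gradient is in the 100–120 m interval — the pycnocline.

100–120 m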